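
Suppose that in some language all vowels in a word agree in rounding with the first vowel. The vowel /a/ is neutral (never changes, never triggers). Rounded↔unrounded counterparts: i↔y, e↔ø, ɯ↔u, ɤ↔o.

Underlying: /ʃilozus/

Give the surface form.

[ʃilɤzɯs]

/o/ harmonizes with /i/ ([-round]) → [ɤ]
/u/ harmonizes with /i/ ([-round]) → [ɯ]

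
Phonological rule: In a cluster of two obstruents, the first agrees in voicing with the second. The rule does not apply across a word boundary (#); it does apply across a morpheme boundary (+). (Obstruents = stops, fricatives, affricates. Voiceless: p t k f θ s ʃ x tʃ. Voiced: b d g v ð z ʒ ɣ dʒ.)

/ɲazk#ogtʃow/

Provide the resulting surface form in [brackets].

/z/ before /k/ (voiceless) → [s]
/g/ before /tʃ/ (voiceless) → [k]

[ɲask#oktʃow]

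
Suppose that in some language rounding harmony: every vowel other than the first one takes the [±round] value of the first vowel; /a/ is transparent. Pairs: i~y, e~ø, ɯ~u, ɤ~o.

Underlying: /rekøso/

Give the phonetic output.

/ø/ harmonizes with /e/ ([-round]) → [e]
/o/ harmonizes with /e/ ([-round]) → [ɤ]

[rekesɤ]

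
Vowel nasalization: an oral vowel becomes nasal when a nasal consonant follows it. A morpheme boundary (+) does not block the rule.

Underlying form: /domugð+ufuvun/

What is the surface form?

/o/ before nasal /m/ → [õ]
/u/ before nasal /n/ → [ũ]

[dõmugð+ufuvũn]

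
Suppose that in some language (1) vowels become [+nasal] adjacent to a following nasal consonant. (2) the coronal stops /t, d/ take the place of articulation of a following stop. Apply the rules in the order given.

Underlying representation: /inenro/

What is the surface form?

Rule 1: /i/ before nasal /n/ → [ĩ]
Rule 1: /e/ before nasal /n/ → [ẽ]
After rule 1: ĩnẽnro
Rule 2: no segment meets the rule's conditions; no change.

[ĩnẽnro]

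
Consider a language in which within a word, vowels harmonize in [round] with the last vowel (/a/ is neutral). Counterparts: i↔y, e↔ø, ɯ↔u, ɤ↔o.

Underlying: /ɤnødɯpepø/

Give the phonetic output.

[onødupøpø]

/ɤ/ harmonizes with /ø/ ([+round]) → [o]
/ɯ/ harmonizes with /ø/ ([+round]) → [u]
/e/ harmonizes with /ø/ ([+round]) → [ø]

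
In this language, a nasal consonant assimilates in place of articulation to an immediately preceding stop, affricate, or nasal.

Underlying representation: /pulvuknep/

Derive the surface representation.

/n/ after /k/ (velar) → [ŋ]

[pulvukŋep]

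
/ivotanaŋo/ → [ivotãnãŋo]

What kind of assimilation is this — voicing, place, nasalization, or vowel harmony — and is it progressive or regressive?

/a/→[ã] /a/→[ã].
Each target copies a feature from the following segment, so the direction is regressive.

nasalization, regressive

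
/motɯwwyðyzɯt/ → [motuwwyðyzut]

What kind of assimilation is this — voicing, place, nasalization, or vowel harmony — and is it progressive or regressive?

/ɯ/→[u] /ɯ/→[u].
Vowels agree with the first vowel, so the harmony is progressive.

vowel harmony, progressive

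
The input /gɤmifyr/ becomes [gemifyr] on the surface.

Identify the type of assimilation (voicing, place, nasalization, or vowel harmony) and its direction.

/ɤ/→[e].
Vowels agree with the last vowel, so the harmony is regressive.

vowel harmony, regressive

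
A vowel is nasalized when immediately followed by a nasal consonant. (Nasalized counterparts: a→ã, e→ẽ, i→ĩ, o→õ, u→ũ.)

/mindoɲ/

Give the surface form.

/i/ before nasal /n/ → [ĩ]
/o/ before nasal /ɲ/ → [õ]

[mĩndõɲ]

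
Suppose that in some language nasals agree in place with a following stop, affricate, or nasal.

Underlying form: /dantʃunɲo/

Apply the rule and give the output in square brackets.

[daɲtʃuɲɲo]

/n/ before /tʃ/ (palatal) → [ɲ]
/n/ before /ɲ/ (palatal) → [ɲ]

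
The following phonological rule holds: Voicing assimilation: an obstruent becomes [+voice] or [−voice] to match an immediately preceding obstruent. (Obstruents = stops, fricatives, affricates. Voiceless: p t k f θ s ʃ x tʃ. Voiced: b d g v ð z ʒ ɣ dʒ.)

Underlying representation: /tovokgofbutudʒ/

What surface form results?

/g/ after /k/ (voiceless) → [k]
/b/ after /f/ (voiceless) → [p]

[tovokkofputudʒ]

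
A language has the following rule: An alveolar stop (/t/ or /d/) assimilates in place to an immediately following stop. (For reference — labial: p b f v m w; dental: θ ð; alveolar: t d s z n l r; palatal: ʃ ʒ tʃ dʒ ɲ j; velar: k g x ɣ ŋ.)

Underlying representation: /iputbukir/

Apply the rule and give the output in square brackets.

/t/ before /b/ (labial) → [p]

[ipupbukir]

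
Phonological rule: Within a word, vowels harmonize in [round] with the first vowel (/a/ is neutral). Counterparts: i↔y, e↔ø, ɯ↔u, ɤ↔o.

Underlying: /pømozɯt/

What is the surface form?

[pømozut]

/ɯ/ harmonizes with /ø/ ([+round]) → [u]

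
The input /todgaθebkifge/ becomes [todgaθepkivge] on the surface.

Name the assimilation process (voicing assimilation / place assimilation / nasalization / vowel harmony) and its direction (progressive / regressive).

voicing assimilation, regressive

/b/→[p] /f/→[v].
Each target copies a feature from the following segment, so the direction is regressive.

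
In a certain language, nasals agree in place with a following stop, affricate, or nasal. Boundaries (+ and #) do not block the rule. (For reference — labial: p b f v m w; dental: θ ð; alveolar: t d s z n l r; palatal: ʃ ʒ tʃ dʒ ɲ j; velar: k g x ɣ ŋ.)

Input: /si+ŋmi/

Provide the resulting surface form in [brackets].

/ŋ/ before /m/ (labial) → [m]

[si+mmi]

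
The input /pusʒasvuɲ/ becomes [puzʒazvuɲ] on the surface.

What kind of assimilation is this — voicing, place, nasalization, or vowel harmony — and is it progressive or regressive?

/s/→[z] /s/→[z].
Each target copies a feature from the following segment, so the direction is regressive.

voicing assimilation, regressive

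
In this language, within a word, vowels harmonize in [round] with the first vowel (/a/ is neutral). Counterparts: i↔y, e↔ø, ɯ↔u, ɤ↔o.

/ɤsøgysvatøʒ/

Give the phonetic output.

[ɤsegisvateʒ]

/ø/ harmonizes with /ɤ/ ([-round]) → [e]
/y/ harmonizes with /ɤ/ ([-round]) → [i]
/ø/ harmonizes with /ɤ/ ([-round]) → [e]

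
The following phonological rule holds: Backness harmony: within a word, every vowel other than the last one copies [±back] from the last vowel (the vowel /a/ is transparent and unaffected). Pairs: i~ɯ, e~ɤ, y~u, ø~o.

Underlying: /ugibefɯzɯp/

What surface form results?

/i/ harmonizes with /ɯ/ ([+back]) → [ɯ]
/e/ harmonizes with /ɯ/ ([+back]) → [ɤ]

[ugɯbɤfɯzɯp]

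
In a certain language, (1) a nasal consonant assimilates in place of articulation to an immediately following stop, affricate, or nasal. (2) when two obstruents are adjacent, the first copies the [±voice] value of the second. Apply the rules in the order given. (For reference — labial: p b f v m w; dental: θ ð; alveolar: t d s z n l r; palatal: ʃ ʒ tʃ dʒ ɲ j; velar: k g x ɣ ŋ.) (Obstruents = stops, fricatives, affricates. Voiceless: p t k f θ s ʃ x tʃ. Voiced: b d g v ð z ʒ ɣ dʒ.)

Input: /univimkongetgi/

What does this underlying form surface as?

Rule 1: /m/ before /k/ (velar) → [ŋ]
Rule 1: /n/ before /g/ (velar) → [ŋ]
After rule 1: univiŋkoŋgetgi
Rule 2: /t/ before /g/ (voiced) → [d]

[univiŋkoŋgedgi]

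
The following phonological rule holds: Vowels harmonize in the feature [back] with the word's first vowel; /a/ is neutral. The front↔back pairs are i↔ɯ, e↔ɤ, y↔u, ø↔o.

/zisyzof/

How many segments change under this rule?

1

/o/ harmonizes with /i/ ([-back]) → [ø]
1 segment changes.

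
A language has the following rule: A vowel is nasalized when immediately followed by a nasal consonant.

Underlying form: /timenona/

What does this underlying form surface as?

[tĩmẽnõna]

/i/ before nasal /m/ → [ĩ]
/e/ before nasal /n/ → [ẽ]
/o/ before nasal /n/ → [õ]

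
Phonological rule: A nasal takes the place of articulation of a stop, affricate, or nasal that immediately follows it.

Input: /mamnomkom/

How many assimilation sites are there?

/m/ before /n/ (alveolar) → [n]
/m/ before /k/ (velar) → [ŋ]
2 segments change.

2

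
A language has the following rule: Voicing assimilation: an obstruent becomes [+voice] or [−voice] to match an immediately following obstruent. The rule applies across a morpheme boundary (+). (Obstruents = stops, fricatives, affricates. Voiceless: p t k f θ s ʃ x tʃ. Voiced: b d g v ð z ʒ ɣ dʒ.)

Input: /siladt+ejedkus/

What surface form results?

[silatt+ejetkus]

/d/ before /t/ (voiceless) → [t]
/d/ before /k/ (voiceless) → [t]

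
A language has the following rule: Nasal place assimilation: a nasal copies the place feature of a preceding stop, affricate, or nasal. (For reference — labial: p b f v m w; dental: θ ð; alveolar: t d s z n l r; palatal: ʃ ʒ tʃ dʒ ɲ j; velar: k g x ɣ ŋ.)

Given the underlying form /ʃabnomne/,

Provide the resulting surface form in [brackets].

/n/ after /b/ (labial) → [m]
/n/ after /m/ (labial) → [m]

[ʃabmomme]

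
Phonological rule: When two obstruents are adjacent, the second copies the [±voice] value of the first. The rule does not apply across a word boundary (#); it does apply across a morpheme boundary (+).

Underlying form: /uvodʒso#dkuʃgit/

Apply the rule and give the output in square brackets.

[uvodʒzo#dguʃkit]

/s/ after /dʒ/ (voiced) → [z]
/k/ after /d/ (voiced) → [g]
/g/ after /ʃ/ (voiceless) → [k]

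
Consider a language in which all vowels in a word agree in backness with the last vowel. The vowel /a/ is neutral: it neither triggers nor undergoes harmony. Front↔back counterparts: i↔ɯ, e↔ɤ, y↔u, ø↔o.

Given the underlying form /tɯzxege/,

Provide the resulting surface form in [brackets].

[tizxege]

/ɯ/ harmonizes with /e/ ([-back]) → [i]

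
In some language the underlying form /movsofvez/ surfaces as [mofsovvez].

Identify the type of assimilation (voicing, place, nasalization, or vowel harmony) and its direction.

/v/→[f] /f/→[v].
Each target copies a feature from the following segment, so the direction is regressive.

voicing assimilation, regressive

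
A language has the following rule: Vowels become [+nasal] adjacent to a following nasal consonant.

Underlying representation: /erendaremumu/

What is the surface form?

/e/ before nasal /n/ → [ẽ]
/e/ before nasal /m/ → [ẽ]
/u/ before nasal /m/ → [ũ]

[erẽndarẽmũmu]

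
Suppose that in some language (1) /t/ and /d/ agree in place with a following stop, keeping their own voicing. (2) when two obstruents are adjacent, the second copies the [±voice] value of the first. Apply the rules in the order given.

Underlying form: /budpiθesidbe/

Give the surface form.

[bubbiθesibbe]

Rule 1: /d/ before /p/ (labial) → [b]
Rule 1: /d/ before /b/ (labial) → [b]
After rule 1: bubpiθesibbe
Rule 2: /p/ after /b/ (voiced) → [b]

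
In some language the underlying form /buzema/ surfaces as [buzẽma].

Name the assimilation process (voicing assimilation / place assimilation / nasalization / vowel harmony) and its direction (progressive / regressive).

/e/→[ẽ].
Each target copies a feature from the following segment, so the direction is regressive.

nasalization, regressive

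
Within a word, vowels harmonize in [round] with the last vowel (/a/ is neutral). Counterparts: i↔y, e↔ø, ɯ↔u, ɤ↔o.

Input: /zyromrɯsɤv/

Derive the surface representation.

[zirɤmrɯsɤv]

/y/ harmonizes with /ɤ/ ([-round]) → [i]
/o/ harmonizes with /ɤ/ ([-round]) → [ɤ]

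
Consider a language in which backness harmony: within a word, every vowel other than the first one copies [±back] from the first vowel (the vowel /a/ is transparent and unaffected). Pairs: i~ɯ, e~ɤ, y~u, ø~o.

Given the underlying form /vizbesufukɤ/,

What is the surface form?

[vizbesyfyke]

/u/ harmonizes with /i/ ([-back]) → [y]
/u/ harmonizes with /i/ ([-back]) → [y]
/ɤ/ harmonizes with /i/ ([-back]) → [e]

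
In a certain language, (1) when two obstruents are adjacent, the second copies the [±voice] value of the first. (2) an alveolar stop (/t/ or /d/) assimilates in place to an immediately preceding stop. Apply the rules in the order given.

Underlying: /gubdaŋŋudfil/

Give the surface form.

Rule 1: /f/ after /d/ (voiced) → [v]
After rule 1: gubdaŋŋudvil
Rule 2: /d/ after /b/ (labial) → [b]

[gubbaŋŋudvil]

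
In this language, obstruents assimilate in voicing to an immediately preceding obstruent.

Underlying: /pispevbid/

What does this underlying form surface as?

[pispevbid]

no segment meets the rule's conditions; no change.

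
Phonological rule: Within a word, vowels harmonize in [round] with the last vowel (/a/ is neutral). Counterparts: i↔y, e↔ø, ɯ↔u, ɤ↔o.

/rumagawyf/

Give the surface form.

no segment meets the rule's conditions; no change.

[rumagawyf]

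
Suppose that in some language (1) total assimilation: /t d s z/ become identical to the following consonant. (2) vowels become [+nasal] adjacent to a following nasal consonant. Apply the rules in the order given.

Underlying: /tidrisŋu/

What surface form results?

[tirrĩŋŋu]

Rule 1: /d/ before /r/ → [r] (total assimilation)
Rule 1: /s/ before /ŋ/ → [ŋ] (total assimilation)
After rule 1: tirriŋŋu
Rule 2: /i/ before nasal /ŋ/ → [ĩ]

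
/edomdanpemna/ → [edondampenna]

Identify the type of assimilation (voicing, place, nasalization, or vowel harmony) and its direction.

/m/→[n] /n/→[m] /m/→[n].
Each target copies a feature from the following segment, so the direction is regressive.

place assimilation, regressive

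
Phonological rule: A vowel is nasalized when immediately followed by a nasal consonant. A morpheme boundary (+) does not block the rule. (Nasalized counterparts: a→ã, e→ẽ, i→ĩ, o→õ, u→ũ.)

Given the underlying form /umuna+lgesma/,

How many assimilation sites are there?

2

/u/ before nasal /m/ → [ũ]
/u/ before nasal /n/ → [ũ]
2 segments change.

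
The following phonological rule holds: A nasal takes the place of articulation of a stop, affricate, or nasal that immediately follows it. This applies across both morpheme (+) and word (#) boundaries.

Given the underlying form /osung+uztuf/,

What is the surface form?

[osuŋg+uztuf]

/n/ before /g/ (velar) → [ŋ]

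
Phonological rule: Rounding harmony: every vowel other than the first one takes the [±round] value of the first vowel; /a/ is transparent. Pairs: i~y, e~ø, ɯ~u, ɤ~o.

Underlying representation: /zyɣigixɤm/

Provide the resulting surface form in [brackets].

[zyɣygyxom]

/i/ harmonizes with /y/ ([+round]) → [y]
/i/ harmonizes with /y/ ([+round]) → [y]
/ɤ/ harmonizes with /y/ ([+round]) → [o]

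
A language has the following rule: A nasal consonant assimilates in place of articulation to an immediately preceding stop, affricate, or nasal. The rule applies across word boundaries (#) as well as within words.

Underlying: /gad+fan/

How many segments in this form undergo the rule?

No segment meets the rule's conditions.

0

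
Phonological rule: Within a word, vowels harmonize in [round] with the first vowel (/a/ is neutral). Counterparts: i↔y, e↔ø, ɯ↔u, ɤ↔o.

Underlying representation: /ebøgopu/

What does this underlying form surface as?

/ø/ harmonizes with /e/ ([-round]) → [e]
/o/ harmonizes with /e/ ([-round]) → [ɤ]
/u/ harmonizes with /e/ ([-round]) → [ɯ]

[ebegɤpɯ]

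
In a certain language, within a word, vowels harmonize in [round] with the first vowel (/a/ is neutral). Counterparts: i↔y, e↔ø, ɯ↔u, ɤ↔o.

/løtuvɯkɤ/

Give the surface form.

[løtuvuko]

/ɯ/ harmonizes with /ø/ ([+round]) → [u]
/ɤ/ harmonizes with /ø/ ([+round]) → [o]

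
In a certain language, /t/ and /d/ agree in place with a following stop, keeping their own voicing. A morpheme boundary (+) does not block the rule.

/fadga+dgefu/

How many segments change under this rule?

/d/ before /g/ (velar) → [g]
/d/ before /g/ (velar) → [g]
2 segments change.

2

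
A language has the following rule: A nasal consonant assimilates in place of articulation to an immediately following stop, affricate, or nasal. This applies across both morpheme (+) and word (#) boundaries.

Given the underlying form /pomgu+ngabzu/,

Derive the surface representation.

[poŋgu+ŋgabzu]

/m/ before /g/ (velar) → [ŋ]
/n/ before /g/ (velar) → [ŋ]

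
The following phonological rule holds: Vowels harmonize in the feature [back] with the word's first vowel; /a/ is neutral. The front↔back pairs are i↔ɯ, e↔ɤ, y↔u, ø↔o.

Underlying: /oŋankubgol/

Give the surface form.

[oŋankubgol]

no segment meets the rule's conditions; no change.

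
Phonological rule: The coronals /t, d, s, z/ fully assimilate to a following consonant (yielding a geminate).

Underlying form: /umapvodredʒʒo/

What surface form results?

/d/ before /r/ → [r] (total assimilation)

[umapvorredʒʒo]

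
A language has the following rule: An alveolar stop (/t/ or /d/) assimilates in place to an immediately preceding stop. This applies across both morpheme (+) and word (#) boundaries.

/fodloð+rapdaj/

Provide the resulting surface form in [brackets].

/d/ after /p/ (labial) → [b]

[fodloð+rapbaj]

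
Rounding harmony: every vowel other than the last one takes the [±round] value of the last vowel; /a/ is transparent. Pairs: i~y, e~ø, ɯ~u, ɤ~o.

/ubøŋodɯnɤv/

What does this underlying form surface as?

/u/ harmonizes with /ɤ/ ([-round]) → [ɯ]
/ø/ harmonizes with /ɤ/ ([-round]) → [e]
/o/ harmonizes with /ɤ/ ([-round]) → [ɤ]

[ɯbeŋɤdɯnɤv]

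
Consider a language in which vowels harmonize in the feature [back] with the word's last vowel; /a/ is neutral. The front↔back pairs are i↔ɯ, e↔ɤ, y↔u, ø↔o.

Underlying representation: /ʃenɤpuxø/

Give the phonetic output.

[ʃenepyxø]

/ɤ/ harmonizes with /ø/ ([-back]) → [e]
/u/ harmonizes with /ø/ ([-back]) → [y]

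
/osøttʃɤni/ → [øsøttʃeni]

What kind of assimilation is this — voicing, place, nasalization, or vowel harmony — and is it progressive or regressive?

vowel harmony, regressive

/o/→[ø] /ɤ/→[e].
Vowels agree with the last vowel, so the harmony is regressive.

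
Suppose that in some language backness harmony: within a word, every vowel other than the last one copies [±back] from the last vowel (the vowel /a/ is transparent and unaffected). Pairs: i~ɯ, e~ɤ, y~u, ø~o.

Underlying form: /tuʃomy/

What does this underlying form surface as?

/u/ harmonizes with /y/ ([-back]) → [y]
/o/ harmonizes with /y/ ([-back]) → [ø]

[tyʃømy]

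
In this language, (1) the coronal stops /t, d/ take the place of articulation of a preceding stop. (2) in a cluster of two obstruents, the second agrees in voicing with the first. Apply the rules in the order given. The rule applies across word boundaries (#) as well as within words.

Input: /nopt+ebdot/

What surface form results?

[nopp+ebbot]

Rule 1: /t/ after /p/ (labial) → [p]
Rule 1: /d/ after /b/ (labial) → [b]
After rule 1: nopp+ebbot
Rule 2: no segment meets the rule's conditions; no change.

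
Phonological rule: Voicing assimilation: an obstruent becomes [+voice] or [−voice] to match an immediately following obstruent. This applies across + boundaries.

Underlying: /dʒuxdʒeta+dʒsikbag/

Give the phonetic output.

/x/ before /dʒ/ (voiced) → [ɣ]
/dʒ/ before /s/ (voiceless) → [tʃ]
/k/ before /b/ (voiced) → [g]

[dʒuɣdʒeta+tʃsigbag]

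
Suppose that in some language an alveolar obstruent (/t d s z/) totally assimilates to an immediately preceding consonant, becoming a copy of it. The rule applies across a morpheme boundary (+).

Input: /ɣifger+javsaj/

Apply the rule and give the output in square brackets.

/s/ after /v/ → [v] (total assimilation)

[ɣifger+javvaj]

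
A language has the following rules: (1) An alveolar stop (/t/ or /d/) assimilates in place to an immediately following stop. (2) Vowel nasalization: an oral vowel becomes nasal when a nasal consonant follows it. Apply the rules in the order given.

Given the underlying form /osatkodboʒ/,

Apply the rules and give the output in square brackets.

Rule 1: /t/ before /k/ (velar) → [k]
Rule 1: /d/ before /b/ (labial) → [b]
After rule 1: osakkobboʒ
Rule 2: no segment meets the rule's conditions; no change.

[osakkobboʒ]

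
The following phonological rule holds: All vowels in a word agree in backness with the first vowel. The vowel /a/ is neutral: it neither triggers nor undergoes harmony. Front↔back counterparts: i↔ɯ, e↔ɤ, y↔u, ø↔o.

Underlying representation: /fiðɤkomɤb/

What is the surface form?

/ɤ/ harmonizes with /i/ ([-back]) → [e]
/o/ harmonizes with /i/ ([-back]) → [ø]
/ɤ/ harmonizes with /i/ ([-back]) → [e]

[fiðekømeb]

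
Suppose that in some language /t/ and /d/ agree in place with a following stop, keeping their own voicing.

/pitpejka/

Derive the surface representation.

/t/ before /p/ (labial) → [p]

[pippejka]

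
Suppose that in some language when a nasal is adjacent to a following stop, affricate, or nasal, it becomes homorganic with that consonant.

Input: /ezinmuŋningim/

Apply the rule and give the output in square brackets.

/n/ before /m/ (labial) → [m]
/ŋ/ before /n/ (alveolar) → [n]
/n/ before /g/ (velar) → [ŋ]

[ezimmunniŋgim]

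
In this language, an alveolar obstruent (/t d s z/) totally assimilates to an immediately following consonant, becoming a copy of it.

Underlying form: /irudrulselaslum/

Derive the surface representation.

/d/ before /r/ → [r] (total assimilation)
/s/ before /l/ → [l] (total assimilation)

[irurrulselallum]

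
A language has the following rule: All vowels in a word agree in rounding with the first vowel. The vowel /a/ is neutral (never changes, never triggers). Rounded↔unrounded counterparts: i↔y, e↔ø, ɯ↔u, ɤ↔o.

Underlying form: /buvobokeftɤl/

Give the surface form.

[buvobokøftol]

/e/ harmonizes with /u/ ([+round]) → [ø]
/ɤ/ harmonizes with /u/ ([+round]) → [o]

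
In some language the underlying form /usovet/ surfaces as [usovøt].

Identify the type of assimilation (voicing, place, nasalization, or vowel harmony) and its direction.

/e/→[ø].
Vowels agree with the first vowel, so the harmony is progressive.

vowel harmony, progressive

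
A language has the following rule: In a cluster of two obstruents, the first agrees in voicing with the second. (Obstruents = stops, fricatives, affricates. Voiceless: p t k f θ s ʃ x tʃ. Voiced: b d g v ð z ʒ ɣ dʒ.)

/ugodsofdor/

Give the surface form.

/d/ before /s/ (voiceless) → [t]
/f/ before /d/ (voiced) → [v]

[ugotsovdor]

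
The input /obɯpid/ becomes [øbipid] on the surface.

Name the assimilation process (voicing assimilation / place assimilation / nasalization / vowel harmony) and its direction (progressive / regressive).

/o/→[ø] /ɯ/→[i].
Vowels agree with the last vowel, so the harmony is regressive.

vowel harmony, regressive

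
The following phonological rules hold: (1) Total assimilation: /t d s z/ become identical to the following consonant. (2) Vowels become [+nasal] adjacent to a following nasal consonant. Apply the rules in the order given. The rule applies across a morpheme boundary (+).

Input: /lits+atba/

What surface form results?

[liss+abba]

Rule 1: /t/ before /s/ → [s] (total assimilation)
Rule 1: /t/ before /b/ → [b] (total assimilation)
After rule 1: liss+abba
Rule 2: no segment meets the rule's conditions; no change.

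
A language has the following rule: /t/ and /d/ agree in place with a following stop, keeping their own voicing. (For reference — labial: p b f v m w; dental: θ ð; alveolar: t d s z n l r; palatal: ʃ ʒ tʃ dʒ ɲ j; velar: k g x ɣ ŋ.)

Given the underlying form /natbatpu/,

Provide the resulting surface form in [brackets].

/t/ before /b/ (labial) → [p]
/t/ before /p/ (labial) → [p]

[napbappu]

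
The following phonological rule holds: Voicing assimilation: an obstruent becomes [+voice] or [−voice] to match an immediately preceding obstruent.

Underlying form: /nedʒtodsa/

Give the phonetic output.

/t/ after /dʒ/ (voiced) → [d]
/s/ after /d/ (voiced) → [z]

[nedʒdodza]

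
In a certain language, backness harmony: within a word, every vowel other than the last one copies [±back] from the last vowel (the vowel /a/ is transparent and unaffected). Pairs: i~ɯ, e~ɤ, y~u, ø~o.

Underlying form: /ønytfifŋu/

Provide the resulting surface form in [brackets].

/ø/ harmonizes with /u/ ([+back]) → [o]
/y/ harmonizes with /u/ ([+back]) → [u]
/i/ harmonizes with /u/ ([+back]) → [ɯ]

[onutfɯfŋu]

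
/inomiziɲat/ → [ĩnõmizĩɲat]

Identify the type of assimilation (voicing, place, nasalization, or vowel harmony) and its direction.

nasalization, regressive

/i/→[ĩ] /o/→[õ] /i/→[ĩ].
Each target copies a feature from the following segment, so the direction is regressive.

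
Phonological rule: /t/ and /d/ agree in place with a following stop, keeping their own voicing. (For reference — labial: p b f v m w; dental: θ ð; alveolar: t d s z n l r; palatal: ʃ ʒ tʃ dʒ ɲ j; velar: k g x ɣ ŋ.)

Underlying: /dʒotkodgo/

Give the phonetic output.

/t/ before /k/ (velar) → [k]
/d/ before /g/ (velar) → [g]

[dʒokkoggo]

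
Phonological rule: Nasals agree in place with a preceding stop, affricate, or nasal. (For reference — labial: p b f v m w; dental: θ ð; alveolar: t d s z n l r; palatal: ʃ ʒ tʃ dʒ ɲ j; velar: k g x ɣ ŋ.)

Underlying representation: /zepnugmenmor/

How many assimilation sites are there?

/n/ after /p/ (labial) → [m]
/m/ after /g/ (velar) → [ŋ]
/m/ after /n/ (alveolar) → [n]
3 segments change.

3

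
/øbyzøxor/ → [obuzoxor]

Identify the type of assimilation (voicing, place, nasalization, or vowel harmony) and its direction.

vowel harmony, regressive

/ø/→[o] /y/→[u] /ø/→[o].
Vowels agree with the last vowel, so the harmony is regressive.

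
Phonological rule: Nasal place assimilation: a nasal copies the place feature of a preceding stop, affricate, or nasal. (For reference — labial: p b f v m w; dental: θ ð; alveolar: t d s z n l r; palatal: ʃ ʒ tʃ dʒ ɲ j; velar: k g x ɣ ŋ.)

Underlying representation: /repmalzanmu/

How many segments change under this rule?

/m/ after /n/ (alveolar) → [n]
1 segment changes.

1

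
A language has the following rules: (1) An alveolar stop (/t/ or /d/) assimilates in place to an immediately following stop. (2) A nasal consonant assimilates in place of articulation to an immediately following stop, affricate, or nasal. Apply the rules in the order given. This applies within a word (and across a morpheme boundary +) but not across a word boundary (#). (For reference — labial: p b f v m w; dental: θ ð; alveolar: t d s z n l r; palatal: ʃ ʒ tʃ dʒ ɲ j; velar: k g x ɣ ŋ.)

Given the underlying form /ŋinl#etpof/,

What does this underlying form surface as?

[ŋinl#eppof]

Rule 1: /t/ before /p/ (labial) → [p]
After rule 1: ŋinl#eppof
Rule 2: no segment meets the rule's conditions; no change.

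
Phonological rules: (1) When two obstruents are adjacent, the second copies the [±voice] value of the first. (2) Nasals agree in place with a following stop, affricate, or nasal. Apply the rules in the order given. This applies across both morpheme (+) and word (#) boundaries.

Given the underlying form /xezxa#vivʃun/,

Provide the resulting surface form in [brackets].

Rule 1: /x/ after /z/ (voiced) → [ɣ]
Rule 1: /ʃ/ after /v/ (voiced) → [ʒ]
After rule 1: xezɣa#vivʒun
Rule 2: no segment meets the rule's conditions; no change.

[xezɣa#vivʒun]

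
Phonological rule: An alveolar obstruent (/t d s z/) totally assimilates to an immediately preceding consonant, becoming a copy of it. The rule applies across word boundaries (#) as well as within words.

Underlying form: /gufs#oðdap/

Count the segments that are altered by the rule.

2

/s/ after /f/ → [f] (total assimilation)
/d/ after /ð/ → [ð] (total assimilation)
2 segments change.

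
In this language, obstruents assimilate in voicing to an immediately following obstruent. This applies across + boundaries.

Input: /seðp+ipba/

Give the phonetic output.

[seθp+ibba]

/ð/ before /p/ (voiceless) → [θ]
/p/ before /b/ (voiced) → [b]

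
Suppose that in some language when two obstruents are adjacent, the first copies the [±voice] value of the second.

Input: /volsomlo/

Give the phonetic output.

[volsomlo]

no segment meets the rule's conditions; no change.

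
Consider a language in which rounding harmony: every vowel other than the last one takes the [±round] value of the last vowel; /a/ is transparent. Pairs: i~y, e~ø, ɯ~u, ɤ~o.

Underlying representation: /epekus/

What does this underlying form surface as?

/e/ harmonizes with /u/ ([+round]) → [ø]
/e/ harmonizes with /u/ ([+round]) → [ø]

[øpøkus]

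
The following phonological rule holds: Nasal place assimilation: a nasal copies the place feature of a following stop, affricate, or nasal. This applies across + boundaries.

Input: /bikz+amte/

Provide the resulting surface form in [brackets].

/m/ before /t/ (alveolar) → [n]

[bikz+ante]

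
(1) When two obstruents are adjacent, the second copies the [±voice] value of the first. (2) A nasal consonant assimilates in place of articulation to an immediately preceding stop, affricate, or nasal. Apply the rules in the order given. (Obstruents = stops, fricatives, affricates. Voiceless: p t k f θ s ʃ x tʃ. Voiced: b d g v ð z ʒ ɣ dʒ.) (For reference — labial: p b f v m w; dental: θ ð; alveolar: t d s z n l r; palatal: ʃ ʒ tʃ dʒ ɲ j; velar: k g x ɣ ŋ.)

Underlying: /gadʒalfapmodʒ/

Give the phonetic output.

Rule 1: no segment meets the rule's conditions; no change.
After rule 1: gadʒalfapmodʒ
Rule 2: no segment meets the rule's conditions; no change.

[gadʒalfapmodʒ]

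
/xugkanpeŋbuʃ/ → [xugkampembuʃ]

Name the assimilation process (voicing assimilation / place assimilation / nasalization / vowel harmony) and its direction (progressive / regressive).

/n/→[m] /ŋ/→[m].
Each target copies a feature from the following segment, so the direction is regressive.

place assimilation, regressive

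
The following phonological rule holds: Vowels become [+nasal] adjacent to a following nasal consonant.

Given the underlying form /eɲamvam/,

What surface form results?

[ẽɲãmvãm]

/e/ before nasal /ɲ/ → [ẽ]
/a/ before nasal /m/ → [ã]
/a/ before nasal /m/ → [ã]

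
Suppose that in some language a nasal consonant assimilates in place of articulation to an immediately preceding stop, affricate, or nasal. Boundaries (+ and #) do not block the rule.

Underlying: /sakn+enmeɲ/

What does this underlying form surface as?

[sakŋ+enneɲ]

/n/ after /k/ (velar) → [ŋ]
/m/ after /n/ (alveolar) → [n]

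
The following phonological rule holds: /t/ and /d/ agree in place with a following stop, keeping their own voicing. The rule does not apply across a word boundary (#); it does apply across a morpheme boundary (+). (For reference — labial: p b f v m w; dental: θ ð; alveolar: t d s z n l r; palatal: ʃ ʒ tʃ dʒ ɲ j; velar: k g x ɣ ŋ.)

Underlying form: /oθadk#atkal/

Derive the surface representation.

/d/ before /k/ (velar) → [g]
/t/ before /k/ (velar) → [k]

[oθagk#akkal]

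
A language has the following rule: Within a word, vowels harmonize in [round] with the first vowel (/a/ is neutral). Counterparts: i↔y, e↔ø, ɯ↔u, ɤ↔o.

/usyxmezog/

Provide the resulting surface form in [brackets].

[usyxmøzog]

/e/ harmonizes with /u/ ([+round]) → [ø]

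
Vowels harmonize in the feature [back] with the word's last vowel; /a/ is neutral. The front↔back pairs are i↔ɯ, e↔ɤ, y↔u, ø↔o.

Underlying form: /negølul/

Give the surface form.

/e/ harmonizes with /u/ ([+back]) → [ɤ]
/ø/ harmonizes with /u/ ([+back]) → [o]

[nɤgolul]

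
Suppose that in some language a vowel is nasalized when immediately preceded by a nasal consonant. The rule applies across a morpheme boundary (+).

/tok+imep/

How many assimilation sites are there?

1

/e/ after nasal /m/ → [ẽ]
1 segment changes.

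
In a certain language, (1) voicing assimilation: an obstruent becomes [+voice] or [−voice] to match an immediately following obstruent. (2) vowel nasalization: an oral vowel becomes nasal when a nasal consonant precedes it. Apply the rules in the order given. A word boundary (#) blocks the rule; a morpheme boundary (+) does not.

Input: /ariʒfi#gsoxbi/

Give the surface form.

[ariʃfi#ksoɣbi]

Rule 1: /ʒ/ before /f/ (voiceless) → [ʃ]
Rule 1: /g/ before /s/ (voiceless) → [k]
Rule 1: /x/ before /b/ (voiced) → [ɣ]
After rule 1: ariʃfi#ksoɣbi
Rule 2: no segment meets the rule's conditions; no change.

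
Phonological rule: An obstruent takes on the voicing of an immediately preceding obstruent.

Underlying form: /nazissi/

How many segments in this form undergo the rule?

0

No segment meets the rule's conditions.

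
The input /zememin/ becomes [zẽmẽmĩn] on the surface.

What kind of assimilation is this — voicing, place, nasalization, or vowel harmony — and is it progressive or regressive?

/e/→[ẽ] /e/→[ẽ] /i/→[ĩ].
Each target copies a feature from the following segment, so the direction is regressive.

nasalization, regressive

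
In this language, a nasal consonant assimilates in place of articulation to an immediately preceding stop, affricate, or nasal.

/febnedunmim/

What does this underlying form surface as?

/n/ after /b/ (labial) → [m]
/m/ after /n/ (alveolar) → [n]

[febmedunnim]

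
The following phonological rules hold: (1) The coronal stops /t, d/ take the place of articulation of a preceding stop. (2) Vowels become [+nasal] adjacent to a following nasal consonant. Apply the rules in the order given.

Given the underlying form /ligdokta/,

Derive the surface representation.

[liggokka]

Rule 1: /d/ after /g/ (velar) → [g]
Rule 1: /t/ after /k/ (velar) → [k]
After rule 1: liggokka
Rule 2: no segment meets the rule's conditions; no change.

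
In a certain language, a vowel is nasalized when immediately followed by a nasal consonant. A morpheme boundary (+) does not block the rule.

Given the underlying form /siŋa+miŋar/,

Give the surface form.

[sĩŋã+mĩŋar]

/i/ before nasal /ŋ/ → [ĩ]
/a/ before nasal /m/ → [ã]
/i/ before nasal /ŋ/ → [ĩ]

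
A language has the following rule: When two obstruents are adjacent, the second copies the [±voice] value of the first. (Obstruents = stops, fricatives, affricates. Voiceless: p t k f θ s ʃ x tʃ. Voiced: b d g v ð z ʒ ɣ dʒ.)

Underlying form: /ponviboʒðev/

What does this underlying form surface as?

no segment meets the rule's conditions; no change.

[ponviboʒðev]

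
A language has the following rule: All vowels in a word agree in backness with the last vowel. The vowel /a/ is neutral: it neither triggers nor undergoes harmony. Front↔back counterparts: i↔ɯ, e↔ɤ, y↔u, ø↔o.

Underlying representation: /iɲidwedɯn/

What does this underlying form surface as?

/i/ harmonizes with /ɯ/ ([+back]) → [ɯ]
/i/ harmonizes with /ɯ/ ([+back]) → [ɯ]
/e/ harmonizes with /ɯ/ ([+back]) → [ɤ]

[ɯɲɯdwɤdɯn]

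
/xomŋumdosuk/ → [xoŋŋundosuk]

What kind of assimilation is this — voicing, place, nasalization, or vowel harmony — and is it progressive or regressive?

place assimilation, regressive

/m/→[ŋ] /m/→[n].
Each target copies a feature from the following segment, so the direction is regressive.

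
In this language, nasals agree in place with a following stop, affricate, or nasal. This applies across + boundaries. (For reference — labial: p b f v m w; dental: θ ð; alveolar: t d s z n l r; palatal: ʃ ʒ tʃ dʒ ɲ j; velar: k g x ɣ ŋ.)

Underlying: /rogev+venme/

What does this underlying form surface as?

/n/ before /m/ (labial) → [m]

[rogev+vemme]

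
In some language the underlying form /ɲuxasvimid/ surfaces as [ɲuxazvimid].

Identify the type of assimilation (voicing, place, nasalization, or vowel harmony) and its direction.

voicing assimilation, regressive

/s/→[z].
Each target copies a feature from the following segment, so the direction is regressive.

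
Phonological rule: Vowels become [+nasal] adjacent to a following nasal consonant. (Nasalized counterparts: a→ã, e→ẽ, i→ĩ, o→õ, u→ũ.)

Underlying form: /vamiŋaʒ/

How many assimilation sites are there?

2

/a/ before nasal /m/ → [ã]
/i/ before nasal /ŋ/ → [ĩ]
2 segments change.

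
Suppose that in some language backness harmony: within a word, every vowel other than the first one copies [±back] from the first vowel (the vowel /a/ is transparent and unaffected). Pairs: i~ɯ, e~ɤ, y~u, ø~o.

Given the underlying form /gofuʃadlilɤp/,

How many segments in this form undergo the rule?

1

/i/ harmonizes with /o/ ([+back]) → [ɯ]
1 segment changes.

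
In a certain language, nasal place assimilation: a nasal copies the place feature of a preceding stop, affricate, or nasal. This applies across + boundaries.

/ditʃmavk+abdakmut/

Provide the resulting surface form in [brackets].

[ditʃɲavk+abdakŋut]

/m/ after /tʃ/ (palatal) → [ɲ]
/m/ after /k/ (velar) → [ŋ]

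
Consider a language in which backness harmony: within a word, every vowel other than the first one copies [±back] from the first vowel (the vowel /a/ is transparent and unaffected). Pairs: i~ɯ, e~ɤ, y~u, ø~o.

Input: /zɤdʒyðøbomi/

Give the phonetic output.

[zɤdʒuðobomɯ]

/y/ harmonizes with /ɤ/ ([+back]) → [u]
/ø/ harmonizes with /ɤ/ ([+back]) → [o]
/i/ harmonizes with /ɤ/ ([+back]) → [ɯ]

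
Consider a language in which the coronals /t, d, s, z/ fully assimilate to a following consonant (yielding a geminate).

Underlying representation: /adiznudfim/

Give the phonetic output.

/z/ before /n/ → [n] (total assimilation)
/d/ before /f/ → [f] (total assimilation)

[adinnuffim]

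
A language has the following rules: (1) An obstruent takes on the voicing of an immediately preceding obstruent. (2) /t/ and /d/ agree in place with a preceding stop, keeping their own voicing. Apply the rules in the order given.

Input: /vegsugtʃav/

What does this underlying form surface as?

Rule 1: /s/ after /g/ (voiced) → [z]
Rule 1: /tʃ/ after /g/ (voiced) → [dʒ]
After rule 1: vegzugdʒav
Rule 2: no segment meets the rule's conditions; no change.

[vegzugdʒav]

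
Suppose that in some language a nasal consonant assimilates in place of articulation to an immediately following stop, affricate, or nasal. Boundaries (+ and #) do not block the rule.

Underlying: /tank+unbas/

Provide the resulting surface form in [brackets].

[taŋk+umbas]

/n/ before /k/ (velar) → [ŋ]
/n/ before /b/ (labial) → [m]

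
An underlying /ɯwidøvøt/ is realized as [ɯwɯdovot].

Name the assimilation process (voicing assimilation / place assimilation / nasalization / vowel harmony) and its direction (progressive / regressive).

/i/→[ɯ] /ø/→[o] /ø/→[o].
Vowels agree with the first vowel, so the harmony is progressive.

vowel harmony, progressive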